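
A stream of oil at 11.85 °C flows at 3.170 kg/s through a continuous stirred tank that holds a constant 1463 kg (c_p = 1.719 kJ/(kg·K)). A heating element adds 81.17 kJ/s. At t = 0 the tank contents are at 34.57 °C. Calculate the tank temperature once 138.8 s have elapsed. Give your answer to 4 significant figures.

Energy balance: M c_p dT/dt = ṁ c_p (T_in − T) + 81.17.
Rearrange: dT/dt = (T_ss − T)/τ with τ = M/ṁ = 461.514 s and T_ss = T_in + Q̇/(ṁ c_p) = 26.7457 °C.
This is linear first-order; T(t) = T_ss + (T₀ − T_ss) e^(−t/τ).
T(138.8) = 26.7457 + (7.82432)·e^(−138.8/461.514) = 26.7457 + (7.82432)·0.740263 = 32.5377 °C.

32.54 °C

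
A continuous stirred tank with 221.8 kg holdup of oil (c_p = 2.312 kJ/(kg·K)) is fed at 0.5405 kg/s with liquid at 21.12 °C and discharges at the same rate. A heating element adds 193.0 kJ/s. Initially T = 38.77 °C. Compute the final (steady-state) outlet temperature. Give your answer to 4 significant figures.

175.6 °C

First-law balance (no shaft work): M c_p dT/dt = ṁ c_p (T_in − T) + 193.0.
At steady state dT/dt = 0 ⇒ T_ss = T_in + Q̇/(ṁ c_p) = 21.12 + 193.0/(0.5405·2.312) = 175.565 °C.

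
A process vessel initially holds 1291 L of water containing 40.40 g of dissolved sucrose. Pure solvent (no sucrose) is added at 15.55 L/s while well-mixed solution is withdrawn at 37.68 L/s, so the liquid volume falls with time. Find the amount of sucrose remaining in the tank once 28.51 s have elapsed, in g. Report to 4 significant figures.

12.89 g

Total volume: dV/dt = Q_in − Q_out = -22.1300 L/s, so V(t) = 1291 − 22.1300 t and V(28.51) = 660.074 L.
Species balance (pure solvent in): dm/dt = −Q_out · m/V(t).
Separate: dm/m = −Q_out dt/V(t) ⇒ ln(m/m₀) = −(Q_out/(Q_in−Q_out)) ln(V/V₀).
m = m₀ (V₀/V)^(Q_out/(Q_in−Q_out)) = 40.40 × (1291/660.074)^(-1.70267) = 12.8925 g.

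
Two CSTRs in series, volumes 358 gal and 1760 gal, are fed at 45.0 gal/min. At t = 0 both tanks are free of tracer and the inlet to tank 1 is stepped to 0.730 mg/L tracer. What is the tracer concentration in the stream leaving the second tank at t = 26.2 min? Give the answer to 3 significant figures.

0.268 mg/L

Species balance on tank i: dCᵢ/dt = (Cᵢ₋₁ − Cᵢ)/τᵢ with τᵢ = Vᵢ/Q.
τ₁ = 358/45.0 = 7.9556 min; τ₂ = 1760/45.0 = 39.111 min.
Solving the cascade with C₁(0)=C₂(0)=0 gives C₂(t) = C_in[1 − (τ₁ e^(−t/τ₁) − τ₂ e^(−t/τ₂))/(τ₁ − τ₂)].
At t = 26.2: e^(−t/τ₁) = 0.037131, e^(−t/τ₂) = 0.51177.
C₂ = 0.730·[1 − (7.9556·0.037131 − 39.111·0.51177)/(-31.156)] = 0.730·0.36704 = 0.26794 mg/L.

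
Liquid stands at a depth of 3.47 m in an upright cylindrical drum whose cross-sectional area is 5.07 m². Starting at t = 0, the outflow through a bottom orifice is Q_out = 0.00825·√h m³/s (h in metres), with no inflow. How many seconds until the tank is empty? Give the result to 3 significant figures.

2290 s

Volume balance on the tank: A dh/dt = −0.00825 √h.
Separate and integrate: 2(√h − √h₀) = −(0.00825/A) t.
Set h = 0: 2√h₀ = (0.00825/A) t_empty ⇒ t_empty = 2A√h₀/0.00825.
t_empty = 2·5.07·√3.47/0.00825 = 10.140·1.8628/0.00825 = 2289.5 s.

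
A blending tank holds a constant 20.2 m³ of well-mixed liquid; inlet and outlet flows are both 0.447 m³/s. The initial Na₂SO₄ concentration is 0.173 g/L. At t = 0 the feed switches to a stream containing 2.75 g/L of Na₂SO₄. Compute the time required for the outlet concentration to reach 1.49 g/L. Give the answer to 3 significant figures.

Unsteady species balance (constant V, well mixed): V dC/dt = Q(C_in − C), so τ = V/Q = 45.190 s.
C(t) = C_in + (C₀ − C_in) e^(−t/τ). Set C = 1.49 and solve for t:
e^(−t/τ) = (C − C_in)/(C₀ − C_in) = (1.49 − 2.75)/(0.173 − 2.75) = 0.48894
t = −τ ln(…) = 45.190 × 0.71551 = 32.334 s.

32.3 s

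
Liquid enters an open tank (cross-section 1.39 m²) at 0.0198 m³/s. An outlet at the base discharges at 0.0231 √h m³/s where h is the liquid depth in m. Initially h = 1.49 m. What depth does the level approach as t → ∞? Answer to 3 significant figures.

Unsteady balance on liquid volume: A dh/dt = Q_in − 0.0231 √h. At steady state dh/dt = 0:
Q_in = 0.0231 √h_ss ⇒ √h_ss = 0.0198/0.0231 = 0.85714.
h_ss = 0.85714² = 0.73469 m. (Since h₀ = 1.49 m > h_ss, the level will fall toward this value.)

0.735 m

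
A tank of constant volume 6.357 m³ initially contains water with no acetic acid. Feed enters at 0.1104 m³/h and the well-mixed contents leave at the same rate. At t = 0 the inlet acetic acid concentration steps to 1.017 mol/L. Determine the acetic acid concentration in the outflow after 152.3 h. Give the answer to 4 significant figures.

Unsteady species balance (constant V, well mixed): V dC/dt = Q(C_in − C).
Time constant τ = V/Q = 6.357/0.1104 = 57.5815 h.
C approaches C_in exponentially: C(t) = C_in + (C₀ − C_in) e^(−t/τ).
C(152.3) = 1.017 + (0 − 1.017)·e^(−152.3/57.5815) = 1.017 + (-1.01700)·0.0710092 = 0.944784 mol/L.

0.9448 mol/L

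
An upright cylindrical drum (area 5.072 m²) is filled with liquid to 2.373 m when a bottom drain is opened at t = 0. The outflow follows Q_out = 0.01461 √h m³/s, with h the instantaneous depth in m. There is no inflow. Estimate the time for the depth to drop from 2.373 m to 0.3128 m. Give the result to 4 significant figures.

A dh/dt = −Q_out = −0.01461 √h.
This is separable: 2 d(√h)/dt = −0.01461/A, so √h = √h₀ − (0.01461/(2A)) t.
t = 2A(√h₀ − √h)/0.01461 = 2·5.072·(√2.373 − √0.3128)/0.01461
  = 10.1440 × (1.54045 − 0.559285) / 0.01461 = 681.244 s.

681.2 s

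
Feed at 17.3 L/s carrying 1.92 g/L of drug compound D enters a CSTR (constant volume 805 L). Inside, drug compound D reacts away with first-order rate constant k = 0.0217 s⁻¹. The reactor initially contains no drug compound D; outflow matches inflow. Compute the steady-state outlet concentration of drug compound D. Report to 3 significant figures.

V dC/dt = Q(C_in − C) − k V C.
At steady state: 0 = Q C_in − (Q + kV) C_ss, so C_ss = Q C_in/(Q + kV).
C_ss = 17.3·1.92/(17.3 + 0.0217·805) = 33.216/34.769 = 0.95535 g/L.

0.955 g/L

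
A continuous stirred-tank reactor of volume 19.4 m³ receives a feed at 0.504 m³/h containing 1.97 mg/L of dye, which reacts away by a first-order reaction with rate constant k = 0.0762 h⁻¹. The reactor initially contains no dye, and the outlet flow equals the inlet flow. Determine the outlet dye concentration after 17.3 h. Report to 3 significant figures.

0.415 mg/L

Accumulation = in − out − consumed: V dC/dt = Q C_in − Q C − k V C.
This is linear with rate a = Q/V + k = 0.10218 h⁻¹.
C_ss = Q C_in/(Q + kV) = 0.50088 mg/L; C(t) = C_ss + (C₀ − C_ss) e^(−a t).
C(17.3) = 0.50088 + (-0.50088)·e^(−0.10218·17.3) = 0.50088 + (-0.50088)·0.17072 = 0.41537 mg/L.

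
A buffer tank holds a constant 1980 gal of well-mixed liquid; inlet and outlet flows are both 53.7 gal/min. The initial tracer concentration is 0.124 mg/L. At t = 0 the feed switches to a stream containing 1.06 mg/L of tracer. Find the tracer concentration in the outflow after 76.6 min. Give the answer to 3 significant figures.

Species balance on the tank: V dC/dt = Q(C_in − C).
Rewrite as dC/dt + C/τ = C_in/τ, τ = V/Q = 36.872 min.
This is linear first-order; C(t) = C_in + (C₀ − C_in) e^(−t/τ).
C(76.6) = 1.06 + (0.124 − 1.06)·e^(−76.6/36.872) = 1.06 + (-0.93600)·0.12524 = 0.94277 mg/L.

0.943 mg/L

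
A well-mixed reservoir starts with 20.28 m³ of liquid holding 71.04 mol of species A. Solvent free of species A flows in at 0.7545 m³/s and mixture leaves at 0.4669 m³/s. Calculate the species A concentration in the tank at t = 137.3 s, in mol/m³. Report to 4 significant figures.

Let m(t) be the amount of species A. Volume: V(t) = V₀ + (Q_in − Q_out) t = 20.28 + 0.287600 t; V(137.3) = 59.7675 m³.
Species balance (pure solvent in): dm/dt = −Q_out · m/V(t).
Separate: dm/m = −Q_out dt/V(t) ⇒ ln(m/m₀) = −(Q_out/(Q_in−Q_out)) ln(V/V₀).
m = m₀ (V₀/V)^(Q_out/(Q_in−Q_out)) = 71.04 × (20.28/59.7675)^(1.62344) = 12.2876 mol.
C = m/V = 12.2876/59.7675 = 0.205590 mol/m³.

0.2056 mol/m³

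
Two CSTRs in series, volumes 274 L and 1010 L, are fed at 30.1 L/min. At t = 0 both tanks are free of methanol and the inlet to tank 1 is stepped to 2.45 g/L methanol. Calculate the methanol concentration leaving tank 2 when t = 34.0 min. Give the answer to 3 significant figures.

1.25 g/L

Time constants: τᵢ = Vᵢ/Q for each well-mixed tank.
τ₁ = 274/30.1 = 9.1030 min; τ₂ = 1010/30.1 = 33.555 min.
Solving the cascade with C₁(0)=C₂(0)=0 gives C₂(t) = C_in[1 − (τ₁ e^(−t/τ₁) − τ₂ e^(−t/τ₂))/(τ₁ − τ₂)].
At t = 34.0: e^(−t/τ₁) = 0.023872, e^(−t/τ₂) = 0.36303.
C₂ = 2.45·[1 − (9.1030·0.023872 − 33.555·0.36303)/(-24.452)] = 2.45·0.51071 = 1.2512 g/L.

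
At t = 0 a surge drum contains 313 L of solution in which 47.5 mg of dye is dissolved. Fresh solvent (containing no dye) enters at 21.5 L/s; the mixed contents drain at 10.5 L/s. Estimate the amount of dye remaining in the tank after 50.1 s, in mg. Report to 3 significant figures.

Let m(t) be the amount of dye. Volume: V(t) = V₀ + (Q_in − Q_out) t = 313 + 11.000 t; V(50.1) = 864.10 L.
Species balance (pure solvent in): dm/dt = −Q_out · m/V(t).
dm/m = −Q_out dt/(V₀ + 11.000 t); integrating gives ln(m/m₀) = −(Q_out/(Q_in−Q_out)) ln(V/V₀).
m = m₀ (V₀/V)^(Q_out/(Q_in−Q_out)) = 47.5 × (313/864.10)^(0.95455) = 18.019 mg.

18.0 mg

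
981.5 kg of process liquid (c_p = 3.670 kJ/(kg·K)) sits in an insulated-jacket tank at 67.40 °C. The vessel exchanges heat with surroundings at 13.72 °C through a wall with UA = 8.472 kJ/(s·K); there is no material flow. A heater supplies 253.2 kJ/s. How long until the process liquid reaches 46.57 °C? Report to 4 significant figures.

885.7 s

First-law balance (no shaft work): M c_p dT/dt = −UA(T − T_amb) + Q̇.
τ = M c_p/UA = 425.178 s; T_ss = T_amb + Q̇/UA = 13.72 + 253.2/8.472 = 43.6067 °C.
T(t) = T_ss + (T₀ − T_ss)e^(−t/τ); set T = 46.57:
t = −τ ln[(T − T_ss)/(T₀ − T_ss)] = −425.178 · ln(0.124544) = 885.686 s.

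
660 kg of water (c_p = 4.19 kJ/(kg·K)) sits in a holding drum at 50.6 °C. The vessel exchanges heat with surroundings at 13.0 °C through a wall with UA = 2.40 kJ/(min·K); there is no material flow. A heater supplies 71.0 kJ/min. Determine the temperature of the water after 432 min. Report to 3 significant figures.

48.1 °C

M c_p dT/dt = −UA(T − T_amb) + Q̇.
dT/dt = (T_ss − T)/τ with T_ss = T_amb + Q̇/UA = 13.0 + 71.0/2.40 = 42.583 °C, τ = M c_p/UA = 660·4.19/2.40 = 1152.2 min.
Solution: T(t) = T_ss + (T₀ − T_ss) e^(−t/τ).
T(432) = 42.583 + (8.0167)·0.68735 = 48.094 °C.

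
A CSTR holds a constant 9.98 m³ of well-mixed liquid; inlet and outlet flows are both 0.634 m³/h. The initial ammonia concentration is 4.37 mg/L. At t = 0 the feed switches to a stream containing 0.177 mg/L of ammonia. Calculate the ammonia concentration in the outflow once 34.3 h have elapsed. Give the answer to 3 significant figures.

0.651 mg/L

Accumulation = in − out for the solute gives V dC/dt = Q(C_in − C).
Rewrite as dC/dt + C/τ = C_in/τ, τ = V/Q = 15.741 h.
Solution: C(t) = C_in + (C₀ − C_in) e^(−t/τ).
C(34.3) = 0.177 + (4.37 − 0.177)·e^(−34.3/15.741) = 0.177 + (4.1930)·0.11316 = 0.65147 mg/L.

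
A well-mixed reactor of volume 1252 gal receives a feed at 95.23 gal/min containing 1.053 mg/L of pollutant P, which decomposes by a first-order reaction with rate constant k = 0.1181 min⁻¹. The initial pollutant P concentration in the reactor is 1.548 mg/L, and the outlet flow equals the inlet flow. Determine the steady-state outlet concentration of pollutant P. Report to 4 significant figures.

0.4125 mg/L

V dC/dt = Q(C_in − C) − k V C.
Steady state (dC/dt = 0): C_ss = Q C_in/(Q + kV) = C_in/(1 + kV/Q).
C_ss = 95.23·1.053/(95.23 + 0.1181·1252) = 100.277/243.091 = 0.412509 mg/L.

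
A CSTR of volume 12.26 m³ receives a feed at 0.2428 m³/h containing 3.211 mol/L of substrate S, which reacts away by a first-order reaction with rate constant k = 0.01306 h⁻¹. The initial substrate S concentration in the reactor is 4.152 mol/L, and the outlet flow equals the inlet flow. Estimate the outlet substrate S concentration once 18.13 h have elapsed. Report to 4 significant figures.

3.157 mol/L

Species balance: V dC/dt = Q C_in − Q C − k V C.
This is linear with rate a = Q/V + k = 0.0328642 h⁻¹.
C_ss = Q C_in/(Q + kV) = 1.93497 mol/L; C(t) = C_ss + (C₀ − C_ss) e^(−a t).
C(18.13) = 1.93497 + (2.21703)·e^(−0.0328642·18.13) = 1.93497 + (2.21703)·0.551106 = 3.15679 mol/L.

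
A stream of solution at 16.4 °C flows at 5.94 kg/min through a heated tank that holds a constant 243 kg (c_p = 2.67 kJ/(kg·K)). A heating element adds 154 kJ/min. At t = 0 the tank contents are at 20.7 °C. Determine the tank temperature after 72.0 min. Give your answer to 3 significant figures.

M c_p dT/dt = ṁ c_p (T_in − T) + Q̇.
τ = M/ṁ = 40.909 min; T_ss = T_in + Q̇/(ṁ c_p) = 16.4 + 154/(5.94·2.67) = 26.110 °C.
Solution: T(t) = T_ss + (T₀ − T_ss) e^(−t/τ).
T(72.0) = 26.110 + (-5.4101)·e^(−72.0/40.909) = 26.110 + (-5.4101)·0.17204 = 25.179 °C.

25.2 °C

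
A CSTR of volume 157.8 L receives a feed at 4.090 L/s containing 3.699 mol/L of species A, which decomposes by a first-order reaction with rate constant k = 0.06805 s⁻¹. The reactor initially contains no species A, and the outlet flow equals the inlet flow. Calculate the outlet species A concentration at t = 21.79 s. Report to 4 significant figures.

Species balance: V dC/dt = Q C_in − Q C − k V C.
This is linear with rate a = Q/V + k = 0.0939689 s⁻¹.
C_ss = Q C_in/(Q + kV) = 1.02027 mol/L; C(t) = C_ss + (C₀ − C_ss) e^(−a t).
C(21.79) = 1.02027 + (-1.02027)·e^(−0.0939689·21.79) = 1.02027 + (-1.02027)·0.129047 = 0.888611 mol/L.

0.8886 mol/L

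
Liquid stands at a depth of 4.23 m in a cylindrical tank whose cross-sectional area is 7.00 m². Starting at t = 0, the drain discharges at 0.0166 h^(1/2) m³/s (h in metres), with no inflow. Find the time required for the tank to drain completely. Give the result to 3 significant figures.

1730 s

With no inflow, A dh/dt = −0.0166 √h.
∫ h^(−1/2) dh = −(0.0166/A) ∫ dt, giving 2√h = 2√h₀ − (0.0166/A) t.
Set h = 0: 2√h₀ = (0.0166/A) t_empty ⇒ t_empty = 2A√h₀/0.0166.
t_empty = 2·7.00·√4.23/0.0166 = 14.000·2.0567/0.0166 = 1734.6 s.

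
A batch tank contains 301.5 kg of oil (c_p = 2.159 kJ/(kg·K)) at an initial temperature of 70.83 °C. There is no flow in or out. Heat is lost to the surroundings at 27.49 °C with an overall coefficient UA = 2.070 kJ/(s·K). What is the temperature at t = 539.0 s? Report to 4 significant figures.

35.30 °C

M c_p dT/dt = −UA(T − T_amb).
dT/dt = (T_ss − T)/τ with T_ss = T_amb = 27.4900 °C, τ = M c_p/UA = 301.5·2.159/2.070 = 314.463 s.
Integrating: T(t) = T_ss + (T₀ − T_ss) e^(−t/τ).
T(539.0) = 27.4900 + (43.3400)·0.180138 = 35.2972 °C.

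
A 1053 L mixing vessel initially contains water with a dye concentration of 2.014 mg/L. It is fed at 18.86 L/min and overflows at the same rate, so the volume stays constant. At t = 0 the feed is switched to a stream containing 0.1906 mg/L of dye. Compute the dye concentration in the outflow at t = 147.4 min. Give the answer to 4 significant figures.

Mass balance on the solute (V constant): V dC/dt = Q(C_in − C).
Rewrite as dC/dt + C/τ = C_in/τ, τ = V/Q = 55.8324 min.
This is linear first-order; C(t) = C_in + (C₀ − C_in) e^(−t/τ).
C(147.4) = 0.1906 + (2.014 − 0.1906)·e^(−147.4/55.8324) = 0.1906 + (1.82340)·0.0713583 = 0.320715 mg/L.

0.3207 mg/L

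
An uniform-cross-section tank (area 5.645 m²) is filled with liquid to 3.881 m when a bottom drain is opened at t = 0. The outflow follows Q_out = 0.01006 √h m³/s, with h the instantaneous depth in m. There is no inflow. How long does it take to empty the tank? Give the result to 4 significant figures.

2211 s

Volume balance on the tank: A dh/dt = −0.01006 √h.
∫ h^(−1/2) dh = −(0.01006/A) ∫ dt, giving 2√h = 2√h₀ − (0.01006/A) t.
Set h = 0: 2√h₀ = (0.01006/A) t_empty ⇒ t_empty = 2A√h₀/0.01006.
t_empty = 2·5.645·√3.881/0.01006 = 11.2900·1.97003/0.01006 = 2210.89 s.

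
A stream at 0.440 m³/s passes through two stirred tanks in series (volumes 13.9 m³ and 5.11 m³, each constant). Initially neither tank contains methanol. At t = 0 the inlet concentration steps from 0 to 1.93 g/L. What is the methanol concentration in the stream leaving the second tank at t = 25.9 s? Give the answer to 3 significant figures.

0.706 g/L

Time constants: τᵢ = Vᵢ/Q for each well-mixed tank.
τ₁ = 13.9/0.440 = 31.591 s; τ₂ = 5.11/0.440 = 11.614 s.
Solving the cascade with C₁(0)=C₂(0)=0 gives C₂(t) = C_in[1 − (τ₁ e^(−t/τ₁) − τ₂ e^(−t/τ₂))/(τ₁ − τ₂)].
At t = 25.9: e^(−t/τ₁) = 0.44050, e^(−t/τ₂) = 0.10751.
C₂ = 1.93·[1 − (31.591·0.44050 − 11.614·0.10751)/(19.977)] = 1.93·0.36593 = 0.70624 g/L.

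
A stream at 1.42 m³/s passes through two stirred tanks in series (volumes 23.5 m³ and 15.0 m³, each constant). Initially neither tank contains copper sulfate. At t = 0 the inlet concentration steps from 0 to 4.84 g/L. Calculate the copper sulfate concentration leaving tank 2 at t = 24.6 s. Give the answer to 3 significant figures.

Time constants: τᵢ = Vᵢ/Q for each well-mixed tank.
τ₁ = 23.5/1.42 = 16.549 s; τ₂ = 15.0/1.42 = 10.563 s.
Solving the cascade with C₁(0)=C₂(0)=0 gives C₂(t) = C_in[1 − (τ₁ e^(−t/τ₁) − τ₂ e^(−t/τ₂))/(τ₁ − τ₂)].
At t = 24.6: e^(−t/τ₁) = 0.22617, e^(−t/τ₂) = 0.097413.
C₂ = 4.84·[1 − (16.549·0.22617 − 10.563·0.097413)/(5.9859)] = 4.84·0.54661 = 2.6456 g/L.

2.65 g/L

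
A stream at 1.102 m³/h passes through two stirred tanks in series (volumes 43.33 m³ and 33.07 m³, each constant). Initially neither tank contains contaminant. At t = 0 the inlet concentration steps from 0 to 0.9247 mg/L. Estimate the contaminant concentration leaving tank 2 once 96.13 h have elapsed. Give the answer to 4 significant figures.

Each tank obeys Vᵢ dCᵢ/dt = Q(Cᵢ₋₁ − Cᵢ), so τᵢ = Vᵢ/Q.
τ₁ = 43.33/1.102 = 39.3194 h; τ₂ = 33.07/1.102 = 30.0091 h.
Tank 1: C₁ = C_in(1 − e^(−t/τ₁)). Tank 2 (τ₁ ≠ τ₂): C₂ = C_in[1 − (τ₁ e^(−t/τ₁) − τ₂ e^(−t/τ₂))/(τ₁ − τ₂)].
At t = 96.13: e^(−t/τ₁) = 0.0867393, e^(−t/τ₂) = 0.0406253.
C₂ = 0.9247·[1 − (39.3194·0.0867393 − 30.0091·0.0406253)/(9.31034)] = 0.9247·0.764626 = 0.707050 mg/L.

0.7070 mg/L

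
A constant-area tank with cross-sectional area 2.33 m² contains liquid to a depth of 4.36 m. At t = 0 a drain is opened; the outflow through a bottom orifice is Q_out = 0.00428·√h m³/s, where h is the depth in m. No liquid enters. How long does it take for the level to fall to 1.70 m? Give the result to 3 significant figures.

854 s

Accumulation of liquid (constant cross-section A): A dh/dt = −0.00428 √h.
This is separable: 2 d(√h)/dt = −0.00428/A, so √h = √h₀ − (0.00428/(2A)) t.
t = 2A(√h₀ − √h)/0.00428 = 2·2.33·(√4.36 − √1.70)/0.00428
  = 4.6600 × (2.0881 − 1.3038) / 0.00428 = 853.85 s.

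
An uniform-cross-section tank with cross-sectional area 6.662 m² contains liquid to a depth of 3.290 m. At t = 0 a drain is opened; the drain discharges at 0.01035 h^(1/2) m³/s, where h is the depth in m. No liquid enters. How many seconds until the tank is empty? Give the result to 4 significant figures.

2335 s

A dh/dt = −Q_out = −0.01035 √h.
This is separable: 2 d(√h)/dt = −0.01035/A, so √h = √h₀ − (0.01035/(2A)) t.
Tank is empty when √h = 0: t_empty = 2A√h₀/0.01035.
t_empty = 2·6.662·√3.290/0.01035 = 13.3240·1.81384/0.01035 = 2335.03 s.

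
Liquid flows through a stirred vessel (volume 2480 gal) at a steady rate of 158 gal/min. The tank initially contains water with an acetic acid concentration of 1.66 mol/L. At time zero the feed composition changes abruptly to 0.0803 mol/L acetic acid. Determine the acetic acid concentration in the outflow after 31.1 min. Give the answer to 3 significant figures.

0.298 mol/L

Unsteady species balance (constant V, well mixed): V dC/dt = Q(C_in − C).
So dC/dt = (C_in − C)/τ with τ = V/Q = 2480/158 = 15.696 min.
Solution: C(t) = C_in + (C₀ − C_in) e^(−t/τ).
C(31.1) = 0.0803 + (1.66 − 0.0803)·e^(−31.1/15.696) = 0.0803 + (1.5797)·0.13788 = 0.29811 mol/L.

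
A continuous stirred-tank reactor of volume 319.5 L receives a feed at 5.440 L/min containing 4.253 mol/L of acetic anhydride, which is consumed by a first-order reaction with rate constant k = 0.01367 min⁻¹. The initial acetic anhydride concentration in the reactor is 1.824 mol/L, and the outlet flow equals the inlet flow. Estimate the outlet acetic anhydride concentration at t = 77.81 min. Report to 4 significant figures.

Accumulation = in − out − consumed: V dC/dt = Q C_in − Q C − k V C.
This is linear with rate a = Q/V + k = 0.0306966 min⁻¹.
C_ss = Q C_in/(Q + kV) = 2.35903 mol/L; C(t) = C_ss + (C₀ − C_ss) e^(−a t).
C(77.81) = 2.35903 + (-0.535028)·e^(−0.0306966·77.81) = 2.35903 + (-0.535028)·0.0917670 = 2.30993 mol/L.

2.310 mol/L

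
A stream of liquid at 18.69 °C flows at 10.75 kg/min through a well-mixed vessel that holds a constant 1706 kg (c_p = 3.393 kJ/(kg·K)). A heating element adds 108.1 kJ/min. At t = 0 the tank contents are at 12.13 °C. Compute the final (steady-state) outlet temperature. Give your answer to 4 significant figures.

Unsteady energy balance on the tank contents: M c_p dT/dt = ṁ c_p (T_in − T) + 108.1.
At steady state dT/dt = 0 ⇒ T_ss = T_in + Q̇/(ṁ c_p) = 18.69 + 108.1/(10.75·3.393) = 21.6537 °C.

21.65 °C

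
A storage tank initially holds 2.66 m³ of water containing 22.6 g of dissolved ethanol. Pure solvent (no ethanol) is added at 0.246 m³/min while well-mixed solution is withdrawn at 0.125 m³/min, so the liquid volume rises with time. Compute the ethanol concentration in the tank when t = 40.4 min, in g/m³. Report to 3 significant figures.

1.02 g/m³

Let m(t) be the amount of ethanol. Volume: V(t) = V₀ + (Q_in − Q_out) t = 2.66 + 0.12100 t; V(40.4) = 7.5484 m³.
Species balance (pure solvent in): dm/dt = −Q_out · m/V(t).
Separate: dm/m = −Q_out dt/V(t) ⇒ ln(m/m₀) = −(Q_out/(Q_in−Q_out)) ln(V/V₀).
m = m₀ (V₀/V)^(Q_out/(Q_in−Q_out)) = 22.6 × (2.66/7.5484)^(1.0331) = 7.6942 g.
C = m/V = 7.6942/7.5484 = 1.0193 g/m³.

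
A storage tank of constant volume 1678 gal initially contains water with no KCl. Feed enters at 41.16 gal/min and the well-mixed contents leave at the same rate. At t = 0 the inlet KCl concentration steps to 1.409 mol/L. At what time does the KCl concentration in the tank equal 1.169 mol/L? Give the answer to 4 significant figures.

72.16 min

Mass balance on the solute (V constant): V dC/dt = Q(C_in − C), so τ = V/Q = 40.7677 min.
C(t) = C_in + (C₀ − C_in) e^(−t/τ). Set C = 1.169 and solve for t:
e^(−t/τ) = (C − C_in)/(C₀ − C_in) = (1.169 − 1.409)/(0 − 1.409) = 0.170334
t = −τ ln(…) = 40.7677 × 1.77000 = 72.1588 min.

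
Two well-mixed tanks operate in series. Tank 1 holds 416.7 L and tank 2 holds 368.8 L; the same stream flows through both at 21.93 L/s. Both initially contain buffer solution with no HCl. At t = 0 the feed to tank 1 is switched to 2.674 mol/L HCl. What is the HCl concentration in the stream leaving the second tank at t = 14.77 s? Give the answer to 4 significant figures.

0.5362 mol/L

Time constants: τᵢ = Vᵢ/Q for each well-mixed tank.
τ₁ = 416.7/21.93 = 19.0014 s; τ₂ = 368.8/21.93 = 16.8171 s.
Solving the cascade with C₁(0)=C₂(0)=0 gives C₂(t) = C_in[1 − (τ₁ e^(−t/τ₁) − τ₂ e^(−t/τ₂))/(τ₁ − τ₂)].
At t = 14.77: e^(−t/τ₁) = 0.459640, e^(−t/τ₂) = 0.415501.
C₂ = 2.674·[1 − (19.0014·0.459640 − 16.8171·0.415501)/(2.18422)] = 2.674·0.200520 = 0.536191 mol/L.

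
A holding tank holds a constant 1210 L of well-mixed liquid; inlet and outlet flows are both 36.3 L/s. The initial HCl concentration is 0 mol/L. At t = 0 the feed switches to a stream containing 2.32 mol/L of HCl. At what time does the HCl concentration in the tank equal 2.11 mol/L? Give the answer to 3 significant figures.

Mass balance on the solute (V constant): V dC/dt = Q(C_in − C), so τ = V/Q = 33.333 s.
C(t) = C_in + (C₀ − C_in) e^(−t/τ). Set C = 2.11 and solve for t:
e^(−t/τ) = (C − C_in)/(C₀ − C_in) = (2.11 − 2.32)/(0 − 2.32) = 0.090517
t = −τ ln(…) = 33.333 × 2.4022 = 80.074 s.

80.1 s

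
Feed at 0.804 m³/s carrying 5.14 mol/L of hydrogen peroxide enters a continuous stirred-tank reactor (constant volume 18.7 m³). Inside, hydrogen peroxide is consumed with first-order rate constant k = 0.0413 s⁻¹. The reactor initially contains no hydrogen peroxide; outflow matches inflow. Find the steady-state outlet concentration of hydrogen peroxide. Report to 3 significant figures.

Accumulation = in − out − consumed: V dC/dt = Q C_in − Q C − k V C.
Steady state (dC/dt = 0): C_ss = Q C_in/(Q + kV) = C_in/(1 + kV/Q).
C_ss = 0.804·5.14/(0.804 + 0.0413·18.7) = 4.1326/1.5763 = 2.6217 mol/L.

2.62 mol/L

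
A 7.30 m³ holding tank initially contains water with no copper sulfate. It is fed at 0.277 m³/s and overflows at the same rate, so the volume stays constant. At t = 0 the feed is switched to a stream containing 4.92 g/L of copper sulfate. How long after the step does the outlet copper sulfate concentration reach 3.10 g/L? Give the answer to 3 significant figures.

Unsteady species balance (constant V, well mixed): V dC/dt = Q(C_in − C), so τ = V/Q = 26.354 s.
C(t) = C_in + (C₀ − C_in) e^(−t/τ). Set C = 3.10 and solve for t:
e^(−t/τ) = (C − C_in)/(C₀ − C_in) = (3.10 − 4.92)/(0 − 4.92) = 0.36992
t = −τ ln(…) = 26.354 × 0.99447 = 26.208 s.

26.2 s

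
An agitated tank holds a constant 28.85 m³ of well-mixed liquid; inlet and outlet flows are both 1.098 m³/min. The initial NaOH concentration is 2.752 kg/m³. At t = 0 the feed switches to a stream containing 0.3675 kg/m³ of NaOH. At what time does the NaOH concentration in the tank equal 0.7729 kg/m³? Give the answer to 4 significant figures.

46.56 min

Species balance: V dC/dt = Q(C_in − C) ⇒ τ = V/Q = 26.2750 min.
C(t) = C_in + (C₀ − C_in) e^(−t/τ). Set C = 0.7729 and solve for t:
e^(−t/τ) = (C − C_in)/(C₀ − C_in) = (0.7729 − 0.3675)/(2.752 − 0.3675) = 0.170015
t = −τ ln(…) = 26.2750 × 1.77187 = 46.5560 min.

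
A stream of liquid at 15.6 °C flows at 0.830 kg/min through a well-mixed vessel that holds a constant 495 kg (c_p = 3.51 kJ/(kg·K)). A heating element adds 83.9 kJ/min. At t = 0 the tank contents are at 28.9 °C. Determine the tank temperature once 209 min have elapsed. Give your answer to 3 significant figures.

First-law balance (no shaft work): M c_p dT/dt = ṁ c_p (T_in − T) + 83.9.
τ = M/ṁ = 596.39 min; T_ss = T_in + Q̇/(ṁ c_p) = 15.6 + 83.9/(0.830·3.51) = 44.399 °C.
Solution: T(t) = T_ss + (T₀ − T_ss) e^(−t/τ).
T(209) = 44.399 + (-15.499)·e^(−209/596.39) = 44.399 + (-15.499)·0.70437 = 33.482 °C.

33.5 °C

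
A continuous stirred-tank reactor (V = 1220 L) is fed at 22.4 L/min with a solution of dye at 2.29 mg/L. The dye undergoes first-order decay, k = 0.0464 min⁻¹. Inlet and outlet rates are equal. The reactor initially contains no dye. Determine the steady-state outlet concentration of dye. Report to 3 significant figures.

0.649 mg/L

Accumulation = in − out − consumed: V dC/dt = Q C_in − Q C − k V C.
At steady state: 0 = Q C_in − (Q + kV) C_ss, so C_ss = Q C_in/(Q + kV).
C_ss = 22.4·2.29/(22.4 + 0.0464·1220) = 51.296/79.008 = 0.64925 mg/L.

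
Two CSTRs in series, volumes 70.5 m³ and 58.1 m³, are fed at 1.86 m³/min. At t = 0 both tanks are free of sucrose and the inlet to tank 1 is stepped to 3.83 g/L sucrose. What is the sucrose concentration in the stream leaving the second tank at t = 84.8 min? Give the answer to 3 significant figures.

2.69 g/L

Species balance on tank i: dCᵢ/dt = (Cᵢ₋₁ − Cᵢ)/τᵢ with τᵢ = Vᵢ/Q.
τ₁ = 70.5/1.86 = 37.903 min; τ₂ = 58.1/1.86 = 31.237 min.
Tank 1: C₁ = C_in(1 − e^(−t/τ₁)). Tank 2 (τ₁ ≠ τ₂): C₂ = C_in[1 − (τ₁ e^(−t/τ₁) − τ₂ e^(−t/τ₂))/(τ₁ − τ₂)].
At t = 84.8: e^(−t/τ₁) = 0.10675, e^(−t/τ₂) = 0.066220.
C₂ = 3.83·[1 − (37.903·0.10675 − 31.237·0.066220)/(6.6667)] = 3.83·0.70336 = 2.6939 g/L.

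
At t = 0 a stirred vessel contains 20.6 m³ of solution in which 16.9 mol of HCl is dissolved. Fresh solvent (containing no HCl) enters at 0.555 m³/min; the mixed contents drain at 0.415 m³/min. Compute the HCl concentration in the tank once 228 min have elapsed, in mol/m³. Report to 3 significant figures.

Total volume: dV/dt = Q_in − Q_out = 0.14000 m³/min, so V(t) = 20.6 + 0.14000 t and V(228) = 52.520 m³.
Species balance (pure solvent in): dm/dt = −Q_out · m/V(t).
Separate: dm/m = −Q_out dt/V(t) ⇒ ln(m/m₀) = −(Q_out/(Q_in−Q_out)) ln(V/V₀).
m = m₀ (V₀/V)^(Q_out/(Q_in−Q_out)) = 16.9 × (20.6/52.520)^(2.9643) = 1.0545 mol.
C = m/V = 1.0545/52.520 = 0.020077 mol/m³.

0.0201 mol/m³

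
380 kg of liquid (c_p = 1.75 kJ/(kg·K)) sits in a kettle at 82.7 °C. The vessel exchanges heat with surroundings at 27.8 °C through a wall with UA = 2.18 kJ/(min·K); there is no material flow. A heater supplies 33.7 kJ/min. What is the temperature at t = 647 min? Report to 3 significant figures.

Lumped-capacitance energy balance: M c_p dT/dt = UA(T_amb − T) + Q̇.
dT/dt = (T_ss − T)/τ with T_ss = T_amb + Q̇/UA = 27.8 + 33.7/2.18 = 43.259 °C, τ = M c_p/UA = 380·1.75/2.18 = 305.05 min.
This is linear first-order; T(t) = T_ss + (T₀ − T_ss) e^(−t/τ).
T(647) = 43.259 + (39.441)·0.11991 = 47.988 °C.

48.0 °C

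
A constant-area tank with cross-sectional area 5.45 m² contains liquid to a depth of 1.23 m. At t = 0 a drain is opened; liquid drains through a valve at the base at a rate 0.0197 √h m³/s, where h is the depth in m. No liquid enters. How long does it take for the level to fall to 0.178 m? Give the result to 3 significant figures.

380 s

A dh/dt = −Q_out = −0.0197 √h.
This is separable: 2 d(√h)/dt = −0.0197/A, so √h = √h₀ − (0.0197/(2A)) t.
t = 2A(√h₀ − √h)/0.0197 = 2·5.45·(√1.23 − √0.178)/0.0197
  = 10.900 × (1.1091 − 0.42190) / 0.0197 = 380.20 s.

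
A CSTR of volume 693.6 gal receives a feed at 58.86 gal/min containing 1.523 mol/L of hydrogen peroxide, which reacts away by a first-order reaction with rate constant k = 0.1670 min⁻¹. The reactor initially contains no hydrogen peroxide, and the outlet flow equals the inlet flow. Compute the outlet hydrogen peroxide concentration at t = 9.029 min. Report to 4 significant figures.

0.4604 mol/L

Accumulation = in − out − consumed: V dC/dt = Q C_in − Q C − k V C.
This is linear with rate a = Q/V + k = 0.251862 min⁻¹.
C_ss = Q C_in/(Q + kV) = 0.513156 mol/L; C(t) = C_ss + (C₀ − C_ss) e^(−a t).
C(9.029) = 0.513156 + (-0.513156)·e^(−0.251862·9.029) = 0.513156 + (-0.513156)·0.102894 = 0.460355 mol/L.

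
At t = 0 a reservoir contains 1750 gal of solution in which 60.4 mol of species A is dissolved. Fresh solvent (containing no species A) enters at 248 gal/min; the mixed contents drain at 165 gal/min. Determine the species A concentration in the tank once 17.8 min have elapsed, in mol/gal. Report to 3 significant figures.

Let m(t) be the amount of species A. Volume: V(t) = V₀ + (Q_in − Q_out) t = 1750 + 83.000 t; V(17.8) = 3227.4 gal.
Species balance (pure solvent in): dm/dt = −Q_out · m/V(t).
dm/m = −Q_out dt/(V₀ + 83.000 t); integrating gives ln(m/m₀) = −(Q_out/(Q_in−Q_out)) ln(V/V₀).
m = m₀ (V₀/V)^(Q_out/(Q_in−Q_out)) = 60.4 × (1750/3227.4)^(1.9880) = 17.890 mol.
C = m/V = 17.890/3227.4 = 0.0055432 mol/gal.

0.00554 mol/gal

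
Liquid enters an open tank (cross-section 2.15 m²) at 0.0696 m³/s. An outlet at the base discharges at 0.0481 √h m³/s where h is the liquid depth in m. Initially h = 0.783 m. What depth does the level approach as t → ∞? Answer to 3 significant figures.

Level balance: A dh/dt = 0.0696 − 0.0481 √h. Setting dh/dt = 0:
Q_in = 0.0481 √h_ss ⇒ √h_ss = 0.0696/0.0481 = 1.4470.
h_ss = 1.4470² = 2.0938 m. (Since h₀ = 0.783 m < h_ss, the level will rise toward this value.)

2.09 m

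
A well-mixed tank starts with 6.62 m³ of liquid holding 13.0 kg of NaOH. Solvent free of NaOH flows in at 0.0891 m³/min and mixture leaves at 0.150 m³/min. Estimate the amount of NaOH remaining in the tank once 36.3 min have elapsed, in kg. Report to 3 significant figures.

Total volume: dV/dt = Q_in − Q_out = -0.060900 m³/min, so V(t) = 6.62 − 0.060900 t and V(36.3) = 4.4093 m³.
No NaOH enters, so dm/dt = −Q_out · (m/V).
dm/m = −Q_out dt/(V₀ − 0.060900 t); integrating gives ln(m/m₀) = −(Q_out/(Q_in−Q_out)) ln(V/V₀).
m = m₀ (V₀/V)^(Q_out/(Q_in−Q_out)) = 13.0 × (6.62/4.4093)^(-2.4631) = 4.7780 kg.

4.78 kg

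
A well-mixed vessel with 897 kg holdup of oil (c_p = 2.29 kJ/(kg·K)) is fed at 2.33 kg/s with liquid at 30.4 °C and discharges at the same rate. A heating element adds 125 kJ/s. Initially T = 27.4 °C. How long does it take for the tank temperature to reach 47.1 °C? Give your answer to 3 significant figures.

M c_p dT/dt = ṁ c_p (T_in − T) + Q̇.
τ = M/ṁ = 384.98 s; T_ss = T_in + Q̇/(ṁ c_p) = 53.827 °C.
T(t) = T_ss + (T₀ − T_ss) e^(−t/τ). Set T = 47.1:
e^(−t/τ) = (47.1 − 53.827)/(27.4 − 53.827) = 0.25455
t = −384.98 · ln(0.25455) = 526.75 s.

527 s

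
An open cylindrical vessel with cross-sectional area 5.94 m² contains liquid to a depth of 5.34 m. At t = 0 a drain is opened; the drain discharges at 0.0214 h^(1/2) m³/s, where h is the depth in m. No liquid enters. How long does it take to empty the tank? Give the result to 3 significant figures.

1280 s

With no inflow, A dh/dt = −0.0214 √h.
This is separable: 2 d(√h)/dt = −0.0214/A, so √h = √h₀ − (0.0214/(2A)) t.
Tank is empty when √h = 0: t_empty = 2A√h₀/0.0214.
t_empty = 2·5.94·√5.34/0.0214 = 11.880·2.3108/0.0214 = 1282.8 s.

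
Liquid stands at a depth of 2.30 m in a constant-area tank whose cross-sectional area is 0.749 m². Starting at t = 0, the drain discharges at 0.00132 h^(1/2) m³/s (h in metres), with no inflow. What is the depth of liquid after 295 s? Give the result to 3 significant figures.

With no inflow, A dh/dt = −0.00132 √h.
This is separable: 2 d(√h)/dt = −0.00132/A, so √h = √h₀ − (0.00132/(2A)) t.
√h = √2.30 − 0.00132·295/(2·0.749) = 1.5166 − 0.25995 = 1.2566.
h = 1.2566² = 1.5791 m.

1.58 m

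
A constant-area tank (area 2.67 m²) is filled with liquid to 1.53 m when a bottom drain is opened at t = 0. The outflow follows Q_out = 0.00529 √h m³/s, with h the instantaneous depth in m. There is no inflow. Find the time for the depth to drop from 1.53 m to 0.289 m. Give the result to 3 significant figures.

706 s

With no inflow, A dh/dt = −0.00529 √h.
∫ h^(−1/2) dh = −(0.00529/A) ∫ dt, giving 2√h = 2√h₀ − (0.00529/A) t.
t = 2A(√h₀ − √h)/0.00529 = 2·2.67·(√1.53 − √0.289)/0.00529
  = 5.3400 × (1.2369 − 0.53759) / 0.00529 = 705.95 s.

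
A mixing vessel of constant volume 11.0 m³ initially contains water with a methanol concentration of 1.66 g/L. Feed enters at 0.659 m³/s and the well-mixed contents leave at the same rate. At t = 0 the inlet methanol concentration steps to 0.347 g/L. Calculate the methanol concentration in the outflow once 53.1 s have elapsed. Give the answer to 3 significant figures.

Mass balance on the solute (V constant): V dC/dt = Q(C_in − C).
Rewrite as dC/dt + C/τ = C_in/τ, τ = V/Q = 16.692 s.
Solution: C(t) = C_in + (C₀ − C_in) e^(−t/τ).
C(53.1) = 0.347 + (1.66 − 0.347)·e^(−53.1/16.692) = 0.347 + (1.3130)·0.041537 = 0.40154 g/L.

0.402 g/L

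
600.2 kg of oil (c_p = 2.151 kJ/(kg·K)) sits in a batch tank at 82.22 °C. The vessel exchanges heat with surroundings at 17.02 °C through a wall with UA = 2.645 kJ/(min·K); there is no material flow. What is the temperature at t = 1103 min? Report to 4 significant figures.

23.83 °C

M c_p dT/dt = −UA(T − T_amb).
dT/dt = (T_ss − T)/τ with T_ss = T_amb = 17.0200 °C, τ = M c_p/UA = 600.2·2.151/2.645 = 488.102 min.
This is linear first-order; T(t) = T_ss + (T₀ − T_ss) e^(−t/τ).
T(1103) = 17.0200 + (65.2000)·0.104374 = 23.8252 °C.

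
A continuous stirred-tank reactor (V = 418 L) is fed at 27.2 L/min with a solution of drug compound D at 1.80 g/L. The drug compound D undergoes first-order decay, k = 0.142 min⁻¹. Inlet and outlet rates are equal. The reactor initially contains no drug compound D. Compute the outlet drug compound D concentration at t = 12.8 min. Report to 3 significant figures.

0.526 g/L

V dC/dt = Q(C_in − C) − k V C.
dC/dt = (Q/V) C_in − (Q/V + k) C; effective rate a = Q/V + k = 0.065072 + 0.142 = 0.20707 min⁻¹.
C_ss = Q C_in/(Q + kV) = 0.56565 g/L; C(t) = C_ss + (C₀ − C_ss) e^(−a t).
C(12.8) = 0.56565 + (-0.56565)·e^(−0.20707·12.8) = 0.56565 + (-0.56565)·0.070615 = 0.52570 g/L.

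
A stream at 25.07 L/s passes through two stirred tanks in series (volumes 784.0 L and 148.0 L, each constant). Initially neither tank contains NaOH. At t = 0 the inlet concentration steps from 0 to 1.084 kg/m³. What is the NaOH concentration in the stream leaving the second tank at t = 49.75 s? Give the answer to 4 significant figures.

0.8118 kg/m³

Species balance on tank i: dCᵢ/dt = (Cᵢ₋₁ − Cᵢ)/τᵢ with τᵢ = Vᵢ/Q.
τ₁ = 784.0/25.07 = 31.2724 s; τ₂ = 148.0/25.07 = 5.90347 s.
Solving the cascade with C₁(0)=C₂(0)=0 gives C₂(t) = C_in[1 − (τ₁ e^(−t/τ₁) − τ₂ e^(−t/τ₂))/(τ₁ − τ₂)].
At t = 49.75: e^(−t/τ₁) = 0.203751, e^(−t/τ₂) = 0.000218823.
C₂ = 1.084·[1 − (31.2724·0.203751 − 5.90347·0.000218823)/(25.3690)] = 1.084·0.748886 = 0.811793 kg/m³.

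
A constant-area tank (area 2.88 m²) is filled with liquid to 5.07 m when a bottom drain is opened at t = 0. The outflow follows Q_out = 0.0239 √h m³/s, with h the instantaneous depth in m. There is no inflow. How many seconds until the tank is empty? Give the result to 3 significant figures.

A dh/dt = −Q_out = −0.0239 √h.
Separate and integrate: 2(√h − √h₀) = −(0.0239/A) t.
Tank is empty when √h = 0: t_empty = 2A√h₀/0.0239.
t_empty = 2·2.88·√5.07/0.0239 = 5.7600·2.2517/0.0239 = 542.66 s.

543 s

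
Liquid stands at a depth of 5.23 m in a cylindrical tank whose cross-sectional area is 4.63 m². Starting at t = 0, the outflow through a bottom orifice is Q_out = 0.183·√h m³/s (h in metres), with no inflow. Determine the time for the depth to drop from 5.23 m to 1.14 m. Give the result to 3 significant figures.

A dh/dt = −Q_out = −0.183 √h.
∫ h^(−1/2) dh = −(0.183/A) ∫ dt, giving 2√h = 2√h₀ − (0.183/A) t.
t = 2A(√h₀ − √h)/0.183 = 2·4.63·(√5.23 − √1.14)/0.183
  = 9.2600 × (2.2869 − 1.0677) / 0.183 = 61.693 s.

61.7 s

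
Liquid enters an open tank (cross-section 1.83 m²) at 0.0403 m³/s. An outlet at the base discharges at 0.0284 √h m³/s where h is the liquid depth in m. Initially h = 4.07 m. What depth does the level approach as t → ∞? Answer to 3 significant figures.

A dh/dt = Q_in − 0.0284 √h. Steady state requires inflow = outflow:
Q_in = 0.0284 √h_ss ⇒ √h_ss = 0.0403/0.0284 = 1.4190.
h_ss = 1.4190² = 2.0136 m. (Since h₀ = 4.07 m > h_ss, the level will fall toward this value.)

2.01 m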